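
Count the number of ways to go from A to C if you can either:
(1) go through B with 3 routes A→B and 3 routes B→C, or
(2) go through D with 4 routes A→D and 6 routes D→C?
33

Reasoning: Route via B: 3×3=9. Route via D: 4×6=24. Total: 33.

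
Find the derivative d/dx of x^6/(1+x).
(6x^5(1+x) - x^6)/(1+x)²
Quotient rule: [6x^{5}(1+x) - x^6]/(1+x)².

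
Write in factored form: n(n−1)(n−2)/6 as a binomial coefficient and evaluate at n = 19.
n(n−1)(n−2)/6 = n!/(3!(n−3)!) = C(n,3). At n = 19: C(19,3) = 969.
Final answer: C(n,3); C(19,3) = 969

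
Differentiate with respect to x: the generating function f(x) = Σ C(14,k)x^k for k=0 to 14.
Σ k·C(14,k)x^(k-1) for k=1 to 14

Explanation: Term-by-term differentiation gives Σ k·C(14,k)x^{k-1} for k=1 to 14.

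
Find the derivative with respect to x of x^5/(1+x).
(5x^4(1+x) - x^5)/(1+x)²

Reasoning: Quotient rule: [5x^{4}(1+x) - x^5]/(1+x)².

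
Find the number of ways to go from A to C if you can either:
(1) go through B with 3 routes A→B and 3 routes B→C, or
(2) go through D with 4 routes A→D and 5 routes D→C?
29

Solution: Route via B: 3×3=9. Route via D: 4×5=20. Total: 29.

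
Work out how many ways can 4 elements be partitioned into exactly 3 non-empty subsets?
6

Solution: This equals S(4,3), the Stirling number of the 2nd kind.
Using the Stirling recurrence: S(n,k) = k·S(n-1,k) + S(n-1,k-1)
S(4,3) = 3·S(3,3) + S(3,2)
         = 3·1 + 3
         = 3 + 3
         = 6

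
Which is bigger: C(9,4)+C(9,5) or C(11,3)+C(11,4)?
C(11,3)+C(11,4)

Solution: First=252, Second=495.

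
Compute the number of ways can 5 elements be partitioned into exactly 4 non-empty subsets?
10
This equals S(5,4), the Stirling number of the 2nd kind.
Using the Stirling recurrence: S(n,k) = k·S(n-1,k) + S(n-1,k-1)
S(5,4) = 4·S(4,4) + S(4,3)
         = 4·1 + 6
         = 4 + 6
         = 10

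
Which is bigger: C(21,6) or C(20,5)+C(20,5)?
C(21,6)=54,264; C(20,5)+C(20,5)=15,504+15,504=31,008.
Final answer: C(21,6)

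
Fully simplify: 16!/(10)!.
5,765,760
This equals 16×15×...×11 = 5,765,760.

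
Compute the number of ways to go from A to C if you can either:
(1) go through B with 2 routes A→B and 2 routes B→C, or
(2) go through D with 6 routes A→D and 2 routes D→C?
16

Solution: Route via B: 2×2=4. Route via D: 6×2=12. Total: 16.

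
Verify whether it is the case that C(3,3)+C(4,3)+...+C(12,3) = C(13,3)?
False

Hockey stick identity gives Σ = C(13,4) = 715; RHS C(13,3) = 286.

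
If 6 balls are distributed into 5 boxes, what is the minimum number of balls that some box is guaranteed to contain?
Pigeonhole: ⌈6/5⌉ = 2.
Final answer: 2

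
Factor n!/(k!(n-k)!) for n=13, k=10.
C(13,10) = 286

Reasoning: This is the binomial coefficient C(13,10) = 286.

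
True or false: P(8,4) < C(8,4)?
False

P(8,4) = 1,680 and C(8,4) = 70; P(n,r) = r! × C(n,r) so P > C whenever r ≥ 2.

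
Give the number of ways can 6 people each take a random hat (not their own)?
265
Using D(n) = (n-1)[D(n-1) + D(n-2)]:
D(6) = (6-1) × [D(5) + D(4)]
      = 5 × [44 + 9]
      = 5 × 53
      = 265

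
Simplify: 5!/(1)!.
This equals 5×4×...×2 = 120.

Answer: 120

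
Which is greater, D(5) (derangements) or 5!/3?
D(5)
D(5) = (5-1)·[D(4) + D(3)] = 4·[9 + 2] = 44; 5!/3 = 120/3 = 40.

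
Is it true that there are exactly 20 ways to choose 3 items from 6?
True

Reasoning: C(6,3) = 20.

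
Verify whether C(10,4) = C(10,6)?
True
Symmetry C(n,k) = C(n,n-k): C(10,4) = 210 and C(10,6) = 210. Both sides agree, so the statement holds.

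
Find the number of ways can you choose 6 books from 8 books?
28

Reasoning: C(8,6) = 8! / (6! × (8-6)!)
         = 8! / (6! × 2!)
         = 28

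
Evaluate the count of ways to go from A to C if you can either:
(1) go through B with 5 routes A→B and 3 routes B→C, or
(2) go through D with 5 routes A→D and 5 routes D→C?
40

Solution: Route via B: 5×3=15. Route via D: 5×5=25. Total: 40.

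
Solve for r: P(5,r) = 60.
3

Explanation: P(5,r) = 5·4·…·(5−r+1), a product of r factors. Multiplying down from 5: 5 = 5; 5·4 = 20; 5·4·3 = 60 ✓ (3 factors). So r = 3.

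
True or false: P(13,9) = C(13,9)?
False
P(13,9) = 259,459,200 and C(13,9) = 715; P(n,r) = r! × C(n,r) so P > C whenever r ≥ 2.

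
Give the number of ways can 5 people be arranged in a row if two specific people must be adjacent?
48

Reasoning: Treat pair as unit: (5-1)! arrangements × 2 internal orders = 48.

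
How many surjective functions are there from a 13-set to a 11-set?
97,037,740,800

Solution: Onto functions = 11! × S(13,11)
First compute S(13,11) via recurrence:
Using the Stirling recurrence: S(n,k) = k·S(n-1,k) + S(n-1,k-1)
S(13,11) = 11·S(12,11) + S(12,10)
         = 11·66 + 1705
         = 726 + 1705
         = 2,431
Then: 39916800 × 2431 = 97,037,740,800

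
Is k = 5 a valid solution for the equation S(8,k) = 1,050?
S(8,5) = 5·S(7,5) + S(7,4) = 5·140 + 350 = 1,050, which equals 1,050.
Final answer: Yes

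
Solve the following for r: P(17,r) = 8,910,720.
6
P(17,r) = 17·16·…·(17−r+1), a product of r factors. Multiplying down from 17: 17 = 17; 17·16 = 272; 17·16·15 = 4,080; 17·16·15·14 = 57,120; 17·16·15·14·13 = 742,560; 17·16·15·14·13·12 = 8,910,720 ✓ (6 factors). So r = 6.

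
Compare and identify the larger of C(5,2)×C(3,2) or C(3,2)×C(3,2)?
C(5,2)×C(3,2)=30, C(3,2)×C(3,2)=9.
Final answer: C(5,2)×C(3,2)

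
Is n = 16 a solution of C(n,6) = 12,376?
No

Solution: C(16,6) = 16·15·14·13·12·11/6! = 5,765,760/720 = 8,008, which does not equal 12,376.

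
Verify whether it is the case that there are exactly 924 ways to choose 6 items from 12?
C(12,6) = 924.
Final answer: True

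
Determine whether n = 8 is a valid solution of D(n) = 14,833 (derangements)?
Yes

D(8) = (8-1)·[D(7) + D(6)] = 7·[1,854 + 265] = 14,833, which equals 14,833.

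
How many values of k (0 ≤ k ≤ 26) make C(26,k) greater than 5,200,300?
Row 26 is unimodal and symmetric about k=26/2. C(26,9)=3,124,550 ≤ 5,200,300; C(26,10)=5,311,735 > 5,200,300; by symmetry C(26,k) > 5,200,300 for k = 10..16. That's 16 - 10 + 1 = 7 values.

Answer: 7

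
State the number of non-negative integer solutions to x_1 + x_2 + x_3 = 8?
45
C(8+3-1, 3-1) = 45.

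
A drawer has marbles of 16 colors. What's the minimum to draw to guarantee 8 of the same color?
113
Worst case: 7 of each = 112. One more: 113.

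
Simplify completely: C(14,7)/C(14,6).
8/7
C(n,k+1)/C(n,k) = (n−k)/(k+1). Here (14−6)/(6+1) = 8/7 = 8/7.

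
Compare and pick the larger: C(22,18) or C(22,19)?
C(22,18)

Reasoning: C(22,18)=7,315, C(22,19)=1,540.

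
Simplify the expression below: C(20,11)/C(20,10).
10/11

Working:
C(n,k+1)/C(n,k) = (n−k)/(k+1). Here (20−10)/(10+1) = 10/11 = 10/11.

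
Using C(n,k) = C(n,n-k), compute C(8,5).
56

Solution: C(8,5) = C(8,3) = 56.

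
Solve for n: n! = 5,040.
7

Explanation: n! is strictly increasing. 5! = 120, 6! = 720, 7! = 5,040 ✓. So n = 7.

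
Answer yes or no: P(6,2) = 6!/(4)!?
Permutation formula P(n,k) = n!/(n-k)!: 6!/4! = 720/24 = 30 = P(6,2). The statement holds.
Final answer: Yes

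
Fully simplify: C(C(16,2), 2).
7,140

Reasoning: C(16,2) = 120, then C(120, 2) = 7,140.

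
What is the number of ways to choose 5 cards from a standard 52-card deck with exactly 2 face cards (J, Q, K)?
652,080
12 face cards and 40 non-face cards: C(12,2) × C(40,3) = 66 × 9,880 = 652,080.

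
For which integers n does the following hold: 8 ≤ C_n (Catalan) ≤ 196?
C_3=5; C_4=14; C_5=42; C_6=132; C_7=429. So valid n = 4, 5, 6.

Answer: 4, 5, 6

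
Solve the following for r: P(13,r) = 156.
P(13,r) = 13·12·…·(13−r+1), a product of r factors. Multiplying down from 13: 13 = 13; 13·12 = 156 ✓ (2 factors). So r = 2.
Final answer: 2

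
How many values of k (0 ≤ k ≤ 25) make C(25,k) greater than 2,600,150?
6

Explanation: Row 25 is unimodal and symmetric about k=25/2. C(25,9)=2,042,975 ≤ 2,600,150; C(25,10)=3,268,760 > 2,600,150; by symmetry C(25,k) > 2,600,150 for k = 10..15. That's 15 - 10 + 1 = 6 values.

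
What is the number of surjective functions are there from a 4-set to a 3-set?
36

Explanation: Onto functions = 3! × S(4,3)
First compute S(4,3) via recurrence:
Using the Stirling recurrence: S(n,k) = k·S(n-1,k) + S(n-1,k-1)
S(4,3) = 3·S(3,3) + S(3,2)
         = 3·1 + 3
         = 3 + 3
         = 6
Then: 6 × 6 = 36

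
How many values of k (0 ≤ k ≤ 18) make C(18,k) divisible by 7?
4

Checking C(18,k) mod 7 for k = 0..18: divisible at k = 5, 6, 12, 13. That's 4 values.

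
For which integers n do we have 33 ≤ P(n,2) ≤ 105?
7, 8, 9, 10

Reasoning: P(6,2)=30; P(7,2)=42; P(8,2)=56; P(9,2)=72; P(10,2)=90; P(11,2)=110. So valid n = 7, 8, 9, 10.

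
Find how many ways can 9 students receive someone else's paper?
133,496

Explanation: Using D(n) = (n-1)[D(n-1) + D(n-2)]:
D(9) = (9-1) × [D(8) + D(7)]
      = 8 × [14833 + 1854]
      = 8 × 16687
      = 133,496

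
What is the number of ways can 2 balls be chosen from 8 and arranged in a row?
56

P(8,2) = 8!/(8-2)! = 56.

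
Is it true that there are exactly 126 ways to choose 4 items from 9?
C(9,4) = 126.
Final answer: True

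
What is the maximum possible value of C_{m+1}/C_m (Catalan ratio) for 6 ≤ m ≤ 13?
18/5

Reasoning: C_{m+1}/C_m = 2(2m+1)/(m+2), which increases with m. Maximum at m = 13: 2·27/15 = 18/5.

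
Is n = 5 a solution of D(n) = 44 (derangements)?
D(5) = (5-1)·[D(4) + D(3)] = 4·[9 + 2] = 44, which equals 44.

Answer: Yes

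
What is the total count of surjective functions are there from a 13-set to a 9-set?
Onto functions = 9! × S(13,9)
First compute S(13,9) via recurrence:
Using the Stirling recurrence: S(n,k) = k·S(n-1,k) + S(n-1,k-1)
S(13,9) = 9·S(12,9) + S(12,8)
         = 9·22275 + 159027
         = 200475 + 159027
         = 359,502
Then: 362880 × 359502 = 130,456,085,760
Final answer: 130,456,085,760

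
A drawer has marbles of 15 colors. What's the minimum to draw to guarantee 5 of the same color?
61

Worst case: 4 of each = 60. One more: 61.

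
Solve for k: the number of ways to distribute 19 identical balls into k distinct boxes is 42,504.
Stars and bars: the count is C(19+k−1, k−1), increasing in k. k=4: C(22,3) = 1,540, k=5: C(23,4) = 8,855, k=6: C(24,5) = 42,504 ✓. So k = 6.

Answer: 6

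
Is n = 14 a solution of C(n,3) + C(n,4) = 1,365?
Yes

C(14,3) + C(14,4) = 364 + 1,001 = 1,365, which equals 1,365.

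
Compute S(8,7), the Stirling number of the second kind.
28

Working:
Using the Stirling recurrence: S(n,k) = k·S(n-1,k) + S(n-1,k-1)
S(8,7) = 7·S(7,7) + S(7,6)
         = 7·1 + 21
         = 7 + 21
         = 28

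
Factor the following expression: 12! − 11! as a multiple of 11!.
11 × 11! = 439,084,800
12! − 11! = 12·11! − 11! = (12 − 1)·11! = 11 × 11! = 439,084,800.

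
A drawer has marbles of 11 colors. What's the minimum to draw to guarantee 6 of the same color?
56

Working:
Worst case: 5 of each = 55. One more: 56.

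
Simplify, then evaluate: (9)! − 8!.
322,560
(9)! − 8! = (9)·8! − 8! = (9−1)·8! = 8·8! = 322,560.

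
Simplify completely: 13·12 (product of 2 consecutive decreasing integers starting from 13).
This is P(13,2) = 13!/(11)! = 156.
Final answer: 156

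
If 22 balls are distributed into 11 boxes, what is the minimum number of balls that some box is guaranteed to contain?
2

Solution: Pigeonhole: ⌈22/11⌉ = 2.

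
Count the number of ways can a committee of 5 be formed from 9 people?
126

Working:
C(9,5) = 9! / (5! × (9-5)!)
         = 9! / (5! × 4!)
         = 126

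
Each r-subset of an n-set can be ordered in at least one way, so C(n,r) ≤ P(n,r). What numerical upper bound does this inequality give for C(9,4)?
P(9,4) = 9·8·7·6 = 3,024, so C(9,4) ≤ 3,024. (The bound is loose by a factor of 4! = 24: C(9,4) = 3,024/24 = 126.)

Answer: 3,024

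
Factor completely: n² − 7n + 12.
(n − 3)(n − 4)

Seek roots whose sum is 7 and product is 12: (3, 4). So n² − 7n + 12 = (n − 3)(n − 4).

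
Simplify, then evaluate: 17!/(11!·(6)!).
12,376
This is C(17,11) = 12,376.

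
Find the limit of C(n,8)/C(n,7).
∞

Explanation: C(n,8)/C(n,7) = (n-7)/8 → ∞ as n → ∞.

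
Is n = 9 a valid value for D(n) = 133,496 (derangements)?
Yes

Reasoning: D(9) = (9-1)·[D(8) + D(7)] = 8·[14,833 + 1,854] = 133,496, which equals 133,496.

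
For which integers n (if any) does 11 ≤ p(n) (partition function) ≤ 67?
Tabulating p(n) via p(n) = p(n−1) + p(n−2) − p(n−5) − p(n−7) + …: p(5)=7; p(6)=11; p(7)=15; p(8)=22; p(9)=30; p(10)=42; p(11)=56; p(12)=77. So valid n = 6, 7, 8, 9, 10, 11.

Answer: 6, 7, 8, 9, 10, 11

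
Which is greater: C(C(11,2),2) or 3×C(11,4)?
C(C(11,2),2)
C(C(11,2),2)=1,485, 3×C(11,4)=990.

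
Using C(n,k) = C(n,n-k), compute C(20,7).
77,520

Working:
C(20,7) = C(20,13) = 77,520.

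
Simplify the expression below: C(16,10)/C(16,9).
7/10

Solution: C(n,k+1)/C(n,k) = (n−k)/(k+1). Here (16−9)/(9+1) = 7/10 = 7/10.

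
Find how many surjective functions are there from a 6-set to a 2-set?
62

Working:
Onto functions = 2! × S(6,2)
First compute S(6,2) via recurrence:
Using the Stirling recurrence: S(n,k) = k·S(n-1,k) + S(n-1,k-1)
S(6,2) = 2·S(5,2) + S(5,1)
         = 2·15 + 1
         = 30 + 1
         = 31
Then: 2 × 31 = 62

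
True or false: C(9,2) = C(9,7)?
True

Explanation: C(9,2) = C(9,9-2) by the symmetry property; both equal 36.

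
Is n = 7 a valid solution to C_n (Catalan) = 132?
No

Working:
C_7 = C(14,7)/(7+1) = 3,432/8 = 429, which does not equal 132.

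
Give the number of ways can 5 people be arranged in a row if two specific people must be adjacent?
Treat pair as unit: (5-1)! arrangements × 2 internal orders = 48.

Answer: 48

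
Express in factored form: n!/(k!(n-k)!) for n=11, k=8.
C(11,8) = 165
This is the binomial coefficient C(11,8) = 165.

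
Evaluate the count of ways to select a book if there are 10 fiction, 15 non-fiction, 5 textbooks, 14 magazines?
44
By the addition principle: 10 + 15 + 5 + 14 = 44.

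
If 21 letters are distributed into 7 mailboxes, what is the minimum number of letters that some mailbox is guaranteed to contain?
3

Explanation: Pigeonhole: ⌈21/7⌉ = 3.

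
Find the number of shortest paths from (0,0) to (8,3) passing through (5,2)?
To (5,2): C(7,5)=21. From there: C(4,3)=4. Total: 84.

Answer: 84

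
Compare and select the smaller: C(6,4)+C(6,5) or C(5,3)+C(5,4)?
First=21, Second=15.
Final answer: C(5,3)+C(5,4)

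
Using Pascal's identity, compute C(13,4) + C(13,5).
C(13,4) + C(13,5) = C(14,5) = 2,002.

Answer: 2,002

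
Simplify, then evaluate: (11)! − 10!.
36,288,000
(11)! − 10! = (11)·10! − 10! = (11−1)·10! = 10·10! = 36,288,000.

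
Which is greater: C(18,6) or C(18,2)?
C(18,6)
C(18,6)=18,564, C(18,2)=153.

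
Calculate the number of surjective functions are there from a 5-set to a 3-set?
150

Explanation: Onto functions = 3! × S(5,3)
First compute S(5,3) via recurrence:
Using the Stirling recurrence: S(n,k) = k·S(n-1,k) + S(n-1,k-1)
S(5,3) = 3·S(4,3) + S(4,2)
         = 3·6 + 7
         = 18 + 7
         = 25
Then: 6 × 25 = 150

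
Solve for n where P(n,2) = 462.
22

Working:
P(n,2) = n(n−1) is increasing in n; n(n−1) ≈ (n−0.5)^2 = 462 gives n ≈ 22.0. Check: P(20,2) = 380, P(21,2) = 420, P(22,2) = 462 ✓. So n = 22.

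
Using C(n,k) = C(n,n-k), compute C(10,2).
45

Explanation: C(10,2) = C(10,8) = 45.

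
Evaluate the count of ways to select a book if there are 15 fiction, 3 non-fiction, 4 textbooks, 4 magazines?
26

Reasoning: By the addition principle: 15 + 3 + 4 + 4 = 26.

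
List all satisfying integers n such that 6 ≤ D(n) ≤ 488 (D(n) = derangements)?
4, 5, 6

Solution: Using D(n) = (n−1)[D(n−1) + D(n−2)] with D(1)=0, D(2)=1: D(3)=2; D(4)=9; D(5)=44; D(6)=265; D(7)=1,854. So valid n = 4, 5, 6.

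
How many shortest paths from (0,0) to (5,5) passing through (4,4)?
To (4,4): C(8,4)=70. From there: C(2,1)=2. Total: 140.
Final answer: 140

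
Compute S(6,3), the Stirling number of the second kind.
90

Reasoning: Using the Stirling recurrence: S(n,k) = k·S(n-1,k) + S(n-1,k-1)
S(6,3) = 3·S(5,3) + S(5,2)
         = 3·25 + 15
         = 75 + 15
         = 90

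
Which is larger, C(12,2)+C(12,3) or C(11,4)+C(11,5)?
C(11,4)+C(11,5)

Solution: First=286, Second=792.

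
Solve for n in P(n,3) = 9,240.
22
P(n,3) = n(n−1)(n−2) is increasing in n; n(n−1)(n−2) ≈ (n−1)^3 = 9,240 gives n ≈ 22.0. Check: P(20,3) = 6,840, P(21,3) = 7,980, P(22,3) = 9,240 ✓. So n = 22.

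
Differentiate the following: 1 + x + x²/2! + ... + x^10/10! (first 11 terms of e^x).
1 + x + x²/2! + ... + x^9/9!

Solution: Differentiating term by term gives the first 10 terms of e^x.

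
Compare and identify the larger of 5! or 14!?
14!

Working:
5!=120, 14!=87,178,291,200. 14! > 5!.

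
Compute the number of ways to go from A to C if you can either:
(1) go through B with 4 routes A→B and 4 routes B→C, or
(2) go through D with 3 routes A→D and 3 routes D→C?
Route via B: 4×4=16. Route via D: 3×3=9. Total: 25.

Answer: 25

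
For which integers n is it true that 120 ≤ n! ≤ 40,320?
5, 6, 7, 8

Solution: n! is strictly increasing; 5! = 120 and 8! = 40,320, so valid n = 5, 6, 7, 8.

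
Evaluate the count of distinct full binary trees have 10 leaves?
4,862

Using the Catalan number formula: C_n = C(2n, n) / (n+1)
C_9 = C(18, 9) / (9+1)
     = 48620 / 10
     = 4,862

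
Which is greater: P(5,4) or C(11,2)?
P(5,4)

Reasoning: P(5,4)=120, C(11,2)=55.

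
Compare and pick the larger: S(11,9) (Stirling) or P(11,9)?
P(11,9)

Working:
S(11,9) = 9·S(10,9) + S(10,8) = 9·45 + 750 = 1,155; P(11,9) = 19,958,400.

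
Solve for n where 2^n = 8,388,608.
8,388,608 = 1,024 × 1,024 × 8 = 2^10 × 2^10 × 2^3 = 2^23, so n = 23.
Final answer: 23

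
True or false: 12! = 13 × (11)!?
False

12! = 12 × 11! = 479,001,600, but 13 × 11! = 518,918,400.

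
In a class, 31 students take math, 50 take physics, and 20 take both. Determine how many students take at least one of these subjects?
61

Explanation: |A∪B| = |A|+|B|-|A∩B| = 31+50-20 = 61.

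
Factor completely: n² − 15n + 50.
(n − 5)(n − 10)
Seek roots whose sum is 15 and product is 50: (5, 10). So n² − 15n + 50 = (n − 5)(n − 10).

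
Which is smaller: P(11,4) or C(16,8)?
P(11,4)

Working:
P(11,4)=7,920, C(16,8)=12,870.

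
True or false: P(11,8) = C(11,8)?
False

Reasoning: P(11,8) = 6,652,800 and C(11,8) = 165; P(n,r) = r! × C(n,r) so P > C whenever r ≥ 2.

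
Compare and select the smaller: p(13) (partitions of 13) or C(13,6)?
p(13)

Pentagonal recurrence p(n) = p(n−1) + p(n−2) − p(n−5) − p(n−7) + …: p(13) = p(12) + p(11) − p(8) − p(6) + p(1) = 77 + 56 − 22 − 11 + 1 = 101; C(13,6) = 1,716.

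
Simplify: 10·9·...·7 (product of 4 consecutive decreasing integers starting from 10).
5,040

Solution: This is P(10,4) = 10!/(6)! = 5,040.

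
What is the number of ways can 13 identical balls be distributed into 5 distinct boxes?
C(13+5-1, 5-1) = C(17, 4) = 2,380.

Answer: 2,380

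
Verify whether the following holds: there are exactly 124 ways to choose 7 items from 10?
False

Solution: C(10,7) = 120 ≠ 124.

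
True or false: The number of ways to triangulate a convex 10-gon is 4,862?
False

Explanation: Triangulations of a convex 10-gon are counted by the Catalan number C_8: C_8 = C(16,8)/(8+1) = 12,870/9 = 1,430.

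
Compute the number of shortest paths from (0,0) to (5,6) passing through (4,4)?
210
To (4,4): C(8,4)=70. From there: C(3,1)=3. Total: 210.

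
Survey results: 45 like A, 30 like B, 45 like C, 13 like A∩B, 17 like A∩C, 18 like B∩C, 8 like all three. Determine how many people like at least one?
80

Reasoning: |A∪B∪C| = 45+30+45-13-17-18+8 = 80.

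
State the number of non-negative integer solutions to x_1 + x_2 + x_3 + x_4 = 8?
165

Explanation: C(8+4-1, 4-1) = 165.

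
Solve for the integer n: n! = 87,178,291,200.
14

Explanation: n! is strictly increasing. 12! = 479,001,600, 13! = 6,227,020,800, 14! = 87,178,291,200 ✓. So n = 14.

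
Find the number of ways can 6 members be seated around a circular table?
120

Explanation: Circular arrangements: (6-1)! = 120.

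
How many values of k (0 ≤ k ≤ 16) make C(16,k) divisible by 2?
15

Reasoning: Checking C(16,k) mod 2 for k = 0..16: divisible at k = 1, 2, 3, 4, 5, 6, 7, 8, 9, 10, 11, 12, 13, 14, 15. That's 15 values.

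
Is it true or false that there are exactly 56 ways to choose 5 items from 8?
True

C(8,5) = 56.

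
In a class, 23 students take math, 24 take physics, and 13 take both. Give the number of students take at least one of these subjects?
34

Explanation: |A∪B| = |A|+|B|-|A∩B| = 23+24-13 = 34.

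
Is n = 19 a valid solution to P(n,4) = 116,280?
No

Reasoning: P(19,4) = 19·18·17·16 = 93,024, which does not equal 116,280.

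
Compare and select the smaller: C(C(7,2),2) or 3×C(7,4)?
3×C(7,4)

Reasoning: C(C(7,2),2)=210, 3×C(7,4)=105.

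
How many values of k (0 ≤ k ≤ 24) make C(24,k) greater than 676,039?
9

Explanation: Row 24 is unimodal and symmetric about k=24/2. C(24,7)=346,104 ≤ 676,039; C(24,8)=735,471 > 676,039; by symmetry C(24,k) > 676,039 for k = 8..16. That's 16 - 8 + 1 = 9 values.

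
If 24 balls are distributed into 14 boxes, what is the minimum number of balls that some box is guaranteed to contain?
Pigeonhole: ⌈24/14⌉ = 2.

Answer: 2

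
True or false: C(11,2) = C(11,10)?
C(11,2) = 55 but C(11,10) = 11; symmetry gives C(11,2) = C(11,9), not C(11,10).

Answer: False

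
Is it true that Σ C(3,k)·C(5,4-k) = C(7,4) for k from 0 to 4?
Vandermonde's identity gives C(8,4) = 70; RHS C(7,4) = 35.
Final answer: False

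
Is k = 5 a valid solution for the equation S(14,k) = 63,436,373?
No

Solution: S(14,5) = 5·S(13,5) + S(13,4) = 5·7,508,501 + 2,532,530 = 40,075,035, which does not equal 63,436,373.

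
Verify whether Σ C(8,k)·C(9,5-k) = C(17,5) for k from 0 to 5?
Vandermonde's identity gives C(17,5) = 6,188; RHS C(17,5) = 6,188.

Answer: True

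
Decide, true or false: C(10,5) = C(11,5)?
False
LHS = C(10,5) = 252; RHS = C(11,5) = 462. 252 ≠ 462, so the statement does not hold.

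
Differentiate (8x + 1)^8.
64(8x + 1)^7

Reasoning: Chain rule: 8(8x+1)^{7} × 8 = 64(8x+1)^{7}.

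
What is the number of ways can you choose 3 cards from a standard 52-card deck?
22,100

Reasoning: C(52,3) = 22,100.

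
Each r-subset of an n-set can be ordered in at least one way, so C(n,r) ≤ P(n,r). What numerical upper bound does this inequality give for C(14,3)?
2,184

Working:
P(14,3) = 14·13·12 = 2,184, so C(14,3) ≤ 2,184. (The bound is loose by a factor of 3! = 6: C(14,3) = 2,184/6 = 364.)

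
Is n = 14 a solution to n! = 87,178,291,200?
Yes

Working:
14! = 14·13! = 14·6,227,020,800 = 87,178,291,200, which equals 87,178,291,200.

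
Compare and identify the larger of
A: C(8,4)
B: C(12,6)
B

Working:
A=C(8,4)=70, B=C(12,6)=924.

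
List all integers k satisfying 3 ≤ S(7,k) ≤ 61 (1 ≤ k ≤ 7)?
6

Reasoning: S(7,1)=1; S(7,2)=63; S(7,3)=301; S(7,4)=350; S(7,5)=140; S(7,6)=21; S(7,7)=1. So valid k = 6.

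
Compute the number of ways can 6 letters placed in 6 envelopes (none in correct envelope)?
Using D(n) = (n-1)[D(n-1) + D(n-2)]:
D(6) = (6-1) × [D(5) + D(4)]
      = 5 × [44 + 9]
      = 5 × 53
      = 265
Final answer: 265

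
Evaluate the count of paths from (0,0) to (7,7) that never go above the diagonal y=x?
429

Reasoning: Counted by the Catalan number C_7: C_7 = C(14,7)/(7+1) = 3,432/8 = 429.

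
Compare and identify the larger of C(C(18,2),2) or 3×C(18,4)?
C(C(18,2),2)=11,628, 3×C(18,4)=9,180.
Final answer: C(C(18,2),2)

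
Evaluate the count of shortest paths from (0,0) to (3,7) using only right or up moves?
120

Explanation: Choose 3 rights from 10 moves: C(10,3) = 120.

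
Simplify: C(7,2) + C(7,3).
56

Explanation: By Pascal's identity: C(8,3) = 56.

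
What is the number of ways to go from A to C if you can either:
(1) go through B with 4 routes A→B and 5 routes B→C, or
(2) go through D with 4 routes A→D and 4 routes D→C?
36

Explanation: Route via B: 4×5=20. Route via D: 4×4=16. Total: 36.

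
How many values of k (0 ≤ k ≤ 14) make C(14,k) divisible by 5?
0

Checking C(14,k) mod 5 for k = 0..14: none are divisible by 5. Count = 0.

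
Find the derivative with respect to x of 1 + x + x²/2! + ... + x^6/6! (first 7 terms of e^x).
Differentiating term by term gives the first 6 terms of e^x.

Answer: 1 + x + x²/2! + ... + x^5/5!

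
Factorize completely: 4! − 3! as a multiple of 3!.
3 × 3! = 18

Reasoning: 4! − 3! = 4·3! − 3! = (4 − 1)·3! = 3 × 3! = 18.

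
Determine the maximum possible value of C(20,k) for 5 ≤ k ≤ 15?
C(20,k) is maximised at the centre of the row: C(20,10) = 184,756.

Answer: 184,756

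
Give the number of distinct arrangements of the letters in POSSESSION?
75,600

Explanation: Word has 10 letters (P=1, O=2, S=4, E=1, I=1, N=1). Arrangements: 10!/Π(k!) = 75,600.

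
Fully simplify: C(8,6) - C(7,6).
21
C(8,6) - C(7,6) = C(7,5) = 21.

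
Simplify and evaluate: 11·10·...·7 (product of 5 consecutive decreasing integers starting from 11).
55,440

This is P(11,5) = 11!/(6)! = 55,440.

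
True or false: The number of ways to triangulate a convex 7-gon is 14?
False

Triangulations of a convex 7-gon are counted by the Catalan number C_5: C_5 = C(10,5)/(5+1) = 252/6 = 42.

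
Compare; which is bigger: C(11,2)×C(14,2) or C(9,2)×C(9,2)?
C(11,2)×C(14,2)

Solution: C(11,2)×C(14,2)=5,005, C(9,2)×C(9,2)=1,296.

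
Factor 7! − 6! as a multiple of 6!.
6 × 6! = 4,320

Solution: 7! − 6! = 7·6! − 6! = (7 − 1)·6! = 6 × 6! = 4,320.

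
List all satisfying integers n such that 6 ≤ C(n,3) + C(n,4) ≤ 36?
5, 6
C(4,3)+C(4,4)=5; C(5,3)+C(5,4)=15; C(6,3)+C(6,4)=35; C(7,3)+C(7,4)=70. So valid n = 5, 6.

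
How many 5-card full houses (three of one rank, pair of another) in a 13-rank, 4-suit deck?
3,744

Reasoning: Triple rank: 13. Triple suits: C(4,3)=4. Pair rank: 12. Pair suits: C(4,2)=6. Total: 3,744.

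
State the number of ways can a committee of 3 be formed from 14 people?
364

Working:
C(14,3) = 14! / (3! × (14-3)!)
         = 14! / (3! × 11!)
         = 364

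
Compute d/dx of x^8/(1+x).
Quotient rule: [8x^{7}(1+x) - x^8]/(1+x)².
Final answer: (8x^7(1+x) - x^8)/(1+x)²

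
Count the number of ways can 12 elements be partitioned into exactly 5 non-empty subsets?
1,379,400

Explanation: This equals S(12,5), the Stirling number of the 2nd kind.
Using the Stirling recurrence: S(n,k) = k·S(n-1,k) + S(n-1,k-1)
S(12,5) = 5·S(11,5) + S(11,4)
         = 5·246730 + 145750
         = 1233650 + 145750
         = 1,379,400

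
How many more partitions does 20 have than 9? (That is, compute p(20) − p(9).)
597

Pentagonal recurrence p(n) = p(n−1) + p(n−2) − p(n−5) − p(n−7) + …: p(20) = p(19) + p(18) − p(15) − p(13) + p(8) + p(5) = 490 + 385 − 176 − 101 + 22 + 7 = 627.
p(9) = p(8) + p(7) − p(4) − p(2) = 22 + 15 − 5 − 2 = 30.
Difference = 627 − 30 = 597.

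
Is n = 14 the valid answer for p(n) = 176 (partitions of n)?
No

Explanation: Pentagonal recurrence p(n) = p(n−1) + p(n−2) − p(n−5) − p(n−7) + …: p(14) = p(13) + p(12) − p(9) − p(7) + p(2) = 101 + 77 − 30 − 15 + 2 = 135, which does not equal 176.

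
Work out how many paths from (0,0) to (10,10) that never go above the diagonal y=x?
16,796

Working:
Counted by the Catalan number C_10: C_10 = C(20,10)/(10+1) = 184,756/11 = 16,796.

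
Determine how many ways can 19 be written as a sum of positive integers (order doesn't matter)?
490
Pentagonal recurrence p(n) = p(n−1) + p(n−2) − p(n−5) − p(n−7) + …: p(19) = p(18) + p(17) − p(14) − p(12) + p(7) + p(4) = 385 + 297 − 135 − 77 + 15 + 5 = 490.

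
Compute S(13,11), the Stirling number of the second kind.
2,431

Explanation: Using the Stirling recurrence: S(n,k) = k·S(n-1,k) + S(n-1,k-1)
S(13,11) = 11·S(12,11) + S(12,10)
         = 11·66 + 1705
         = 726 + 1705
         = 2,431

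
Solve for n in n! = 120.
5

n! is strictly increasing. 3! = 6, 4! = 24, 5! = 120 ✓. So n = 5.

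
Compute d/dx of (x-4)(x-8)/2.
d/dx[(x-4)(x-8)] = (x-8) + (x-4) = 2x - 12. Dividing by 2 gives (2x - 12)/2.

Answer: (2x - 12)/2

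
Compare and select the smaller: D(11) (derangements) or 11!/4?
11!/4

Reasoning: D(11) = (11-1)·[D(10) + D(9)] = 10·[1,334,961 + 133,496] = 14,684,570; 11!/4 = 39,916,800/4 = 9,979,200.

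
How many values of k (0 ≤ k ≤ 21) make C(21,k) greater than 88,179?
Row 21 is unimodal and symmetric about k=21/2. C(21,6)=54,264 ≤ 88,179; C(21,7)=116,280 > 88,179; by symmetry C(21,k) > 88,179 for k = 7..14. That's 14 - 7 + 1 = 8 values.
Final answer: 8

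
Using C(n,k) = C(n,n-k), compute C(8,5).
56

Reasoning: C(8,5) = C(8,3) = 56.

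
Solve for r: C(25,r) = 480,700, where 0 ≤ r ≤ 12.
7
C(25,r) is increasing for 0 ≤ r ≤ 12. Stepping up (C(25,r+1) = C(25,r)·(25−r)/(r+1)): C(25,1) = 25, C(25,2) = 300, C(25,3) = 2,300, C(25,4) = 12,650, C(25,5) = 53,130, C(25,6) = 177,100, C(25,7) = 480,700 ✓. So r = 7.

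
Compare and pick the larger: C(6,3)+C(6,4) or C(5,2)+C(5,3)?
C(6,3)+C(6,4)

Reasoning: First=35, Second=20.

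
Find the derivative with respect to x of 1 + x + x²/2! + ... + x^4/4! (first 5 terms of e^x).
1 + x + x²/2! + ... + x^3/3!

Solution: Differentiating term by term gives the first 4 terms of e^x.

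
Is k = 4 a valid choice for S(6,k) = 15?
No

Solution: S(6,4) = 4·S(5,4) + S(5,3) = 4·10 + 25 = 65, which does not equal 15.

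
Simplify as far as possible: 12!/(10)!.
This equals 12×11 = 132.

Answer: 132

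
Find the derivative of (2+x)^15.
15(2+x)^14

Explanation: Using the power rule: d/dx (2+x)^15 = 15(2+x)^{14}.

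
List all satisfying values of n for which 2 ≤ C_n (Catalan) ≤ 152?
2, 3, 4, 5, 6

Solution: C_1=1; C_2=2; C_3=5; C_4=14; C_5=42; C_6=132; C_7=429. So valid n = 2, 3, 4, 5, 6.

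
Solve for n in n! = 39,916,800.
11

n! is strictly increasing. 9! = 362,880, 10! = 3,628,800, 11! = 39,916,800 ✓. So n = 11.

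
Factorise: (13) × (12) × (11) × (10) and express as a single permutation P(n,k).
Product of 4 consecutive descending integers starting at 13: P(13,4) = 13!/9! = 17,160.

Answer: P(13,4) = 13!/(9)!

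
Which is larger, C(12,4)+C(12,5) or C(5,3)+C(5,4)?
C(12,4)+C(12,5)

Explanation: First=1,287, Second=15.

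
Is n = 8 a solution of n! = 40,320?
8! = 8·7! = 8·5,040 = 40,320, which equals 40,320.

Answer: Yes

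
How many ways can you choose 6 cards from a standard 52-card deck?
C(52,6) = 20,358,520.
Final answer: 20,358,520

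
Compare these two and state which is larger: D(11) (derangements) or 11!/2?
D(11) = (11-1)·[D(10) + D(9)] = 10·[1,334,961 + 133,496] = 14,684,570; 11!/2 = 39,916,800/2 = 19,958,400.

Answer: 11!/2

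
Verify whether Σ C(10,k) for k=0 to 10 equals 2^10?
Binomial theorem: Σ C(10,k) = (1+1)^10 = 2^10 = 1,024; RHS 2^10 = 1,024.

Answer: True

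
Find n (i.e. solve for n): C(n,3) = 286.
C(n,3) = n(n−1)(n−2)/3! is increasing in n, and n(n−1)(n−2) = 3!·286 = 1,716 ≈ (n−1)^3 gives n ≈ 13.0. Check: C(11,3) = 165, C(12,3) = 220, C(13,3) = 286 ✓. So n = 13.

Answer: 13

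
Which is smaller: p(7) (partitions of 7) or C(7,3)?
Pentagonal recurrence p(n) = p(n−1) + p(n−2) − p(n−5) − p(n−7) + …: p(7) = p(6) + p(5) − p(2) − p(0) = 11 + 7 − 2 − 1 = 15; C(7,3) = 35.

Answer: p(7)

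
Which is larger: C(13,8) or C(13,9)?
C(13,8)

Explanation: C(13,8)=1,287, C(13,9)=715.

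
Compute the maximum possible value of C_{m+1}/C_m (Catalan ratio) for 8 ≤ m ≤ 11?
C_{m+1}/C_m = 2(2m+1)/(m+2), which increases with m. Maximum at m = 11: 2·23/13 = 46/13.
Final answer: 46/13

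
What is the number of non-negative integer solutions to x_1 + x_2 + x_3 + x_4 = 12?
455

C(12+4-1, 4-1) = 455.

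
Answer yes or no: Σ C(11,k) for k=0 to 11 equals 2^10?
No

Solution: Binomial theorem: Σ C(11,k) = (1+1)^11 = 2^11 = 2,048; RHS 2^10 = 1,024.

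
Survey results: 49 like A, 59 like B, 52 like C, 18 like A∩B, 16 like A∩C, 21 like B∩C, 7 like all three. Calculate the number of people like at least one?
112

Explanation: |A∪B∪C| = 49+59+52-18-16-21+7 = 112.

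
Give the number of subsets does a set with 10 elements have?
1,024

Reasoning: Each element can be included or excluded: 2^10 = 1,024.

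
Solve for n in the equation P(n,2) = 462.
22

Reasoning: P(n,2) = n(n−1) is increasing in n; n(n−1) ≈ (n−0.5)^2 = 462 gives n ≈ 22.0. Check: P(20,2) = 380, P(21,2) = 420, P(22,2) = 462 ✓. So n = 22.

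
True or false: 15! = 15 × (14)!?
True
By definition n! = n × (n-1)!, so 15! = 15 × 14!.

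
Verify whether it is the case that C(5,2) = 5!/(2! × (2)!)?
The correct denominator is 2!×3!, giving C(5,2) = 10; the stated RHS is 5!/(2!×2!) = 30 ≠ 10, so the statement does not hold.

Answer: False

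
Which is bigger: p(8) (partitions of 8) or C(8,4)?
C(8,4)

Explanation: Pentagonal recurrence p(n) = p(n−1) + p(n−2) − p(n−5) − p(n−7) + …: p(8) = p(7) + p(6) − p(3) − p(1) = 15 + 11 − 3 − 1 = 22; C(8,4) = 70.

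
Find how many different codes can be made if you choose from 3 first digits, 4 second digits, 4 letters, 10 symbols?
480

Reasoning: By the multiplication principle: 3 × 4 × 4 × 10 = 480.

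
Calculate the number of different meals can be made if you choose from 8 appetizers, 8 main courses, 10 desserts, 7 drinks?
4,480

Solution: By the multiplication principle: 8 × 8 × 10 × 7 = 4,480.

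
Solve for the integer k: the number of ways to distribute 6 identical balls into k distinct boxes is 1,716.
8

Solution: Stars and bars: the count is C(6+k−1, k−1), increasing in k. k=6: C(11,5) = 462, k=7: C(12,6) = 924, k=8: C(13,7) = 1,716 ✓. So k = 8.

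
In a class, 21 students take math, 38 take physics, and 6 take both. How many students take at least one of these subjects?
53

Reasoning: |A∪B| = |A|+|B|-|A∩B| = 21+38-6 = 53.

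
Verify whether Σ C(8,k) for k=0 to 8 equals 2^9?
False

Binomial theorem: Σ C(8,k) = (1+1)^8 = 2^8 = 256; RHS 2^9 = 512.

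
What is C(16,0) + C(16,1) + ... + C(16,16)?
65,536

Explanation: Sum of binomial coefficients = 2^16 = 65,536.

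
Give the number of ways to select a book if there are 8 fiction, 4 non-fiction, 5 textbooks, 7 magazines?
24

Explanation: By the addition principle: 8 + 4 + 5 + 7 = 24.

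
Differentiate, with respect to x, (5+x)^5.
Using the power rule: d/dx (5+x)^5 = 5(5+x)^{4}.

Answer: 5(5+x)^4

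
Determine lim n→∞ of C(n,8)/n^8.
1/40320

Working:
C(n,8) ≈ n^8/8! for large n. Limit = 1/8! = 1/40320.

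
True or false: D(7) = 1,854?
Derangements of 7 elements: D(7) = (7-1)·[D(6) + D(5)] = 6·[265 + 44] = 1,854.

Answer: True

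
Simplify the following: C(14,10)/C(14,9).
1/2

Working:
C(n,k+1)/C(n,k) = (n−k)/(k+1). Here (14−9)/(9+1) = 5/10 = 1/2.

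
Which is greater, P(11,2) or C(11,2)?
P(11,2)

Reasoning: P(11,2)=110, C(11,2)=55.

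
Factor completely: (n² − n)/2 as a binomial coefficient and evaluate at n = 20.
C(n,2); C(20,2) = 190

Reasoning: (n² − n)/2 = n(n−1)/2 = C(n,2). At n = 20: C(20,2) = 190.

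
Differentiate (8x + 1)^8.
64(8x + 1)^7

Solution: Chain rule: 8(8x+1)^{7} × 8 = 64(8x+1)^{7}.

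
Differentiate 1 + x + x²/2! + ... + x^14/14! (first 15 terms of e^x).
Differentiating term by term gives the first 14 terms of e^x.

Answer: 1 + x + x²/2! + ... + x^13/13!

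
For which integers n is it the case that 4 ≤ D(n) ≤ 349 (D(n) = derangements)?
Using D(n) = (n−1)[D(n−1) + D(n−2)] with D(1)=0, D(2)=1: D(3)=2; D(4)=9; D(5)=44; D(6)=265; D(7)=1,854. So valid n = 4, 5, 6.

Answer: 4, 5, 6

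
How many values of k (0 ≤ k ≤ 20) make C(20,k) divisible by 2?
Checking C(20,k) mod 2 for k = 0..20: divisible at k = 1, 2, 3, 5, 6, 7, 8, 9, 10, 11, 12, 13, 14, 15, 17, 18, 19. That's 17 values.

Answer: 17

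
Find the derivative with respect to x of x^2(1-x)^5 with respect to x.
2x^1(1-x)^5 - 5x^2(1-x)^4

Explanation: Product rule: 2x^{1}(1-x)^{5} + x^2·(-5)(1-x)^{4}.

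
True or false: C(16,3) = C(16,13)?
True
C(16,3) = C(16,16-3) by the symmetry property; both equal 560.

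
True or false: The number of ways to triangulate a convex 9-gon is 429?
True

Reasoning: Triangulations of a convex 9-gon are counted by the Catalan number C_7: C_7 = C(14,7)/(7+1) = 3,432/8 = 429.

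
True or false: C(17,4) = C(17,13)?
True

Explanation: C(17,4) = C(17,17-4) by the symmetry property; both equal 2,380.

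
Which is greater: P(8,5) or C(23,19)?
C(23,19)

Working:
P(8,5)=6,720, C(23,19)=8,855.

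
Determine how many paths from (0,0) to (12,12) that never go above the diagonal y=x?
208,012

Working:
Counted by the Catalan number C_12: C_12 = C(24,12)/(12+1) = 2,704,156/13 = 208,012.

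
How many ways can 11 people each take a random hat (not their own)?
14,684,570

Reasoning: Using D(n) = (n-1)[D(n-1) + D(n-2)]:
D(11) = (11-1) × [D(10) + D(9)]
      = 10 × [1334961 + 133496]
      = 10 × 1468457
      = 14,684,570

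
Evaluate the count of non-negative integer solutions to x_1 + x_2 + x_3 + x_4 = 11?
364
C(11+4-1, 4-1) = 364.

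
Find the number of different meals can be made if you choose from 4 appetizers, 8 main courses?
By the multiplication principle: 4 × 8 = 32.

Answer: 32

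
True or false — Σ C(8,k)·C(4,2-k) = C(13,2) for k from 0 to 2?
False

Solution: Vandermonde's identity gives C(12,2) = 66; RHS C(13,2) = 78.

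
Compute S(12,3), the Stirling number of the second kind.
86,526

Solution: Using the Stirling recurrence: S(n,k) = k·S(n-1,k) + S(n-1,k-1)
S(12,3) = 3·S(11,3) + S(11,2)
         = 3·28501 + 1023
         = 85503 + 1023
         = 86,526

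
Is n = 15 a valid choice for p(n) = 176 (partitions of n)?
Yes

Solution: Pentagonal recurrence p(n) = p(n−1) + p(n−2) − p(n−5) − p(n−7) + …: p(15) = p(14) + p(13) − p(10) − p(8) + p(3) + p(0) = 135 + 101 − 42 − 22 + 3 + 1 = 176, which equals 176.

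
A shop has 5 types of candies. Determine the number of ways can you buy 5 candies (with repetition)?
Stars and bars: C(5+5-1, 5) = C(9, 5) = 126.

Answer: 126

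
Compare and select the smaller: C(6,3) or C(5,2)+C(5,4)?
C(6,3)=20; C(5,2)+C(5,4)=10+5=15.

Answer: C(5,2)+C(5,4)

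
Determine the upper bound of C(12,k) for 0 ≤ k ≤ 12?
Maximum at k = 6: C(12,6) = 924.

Answer: 924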